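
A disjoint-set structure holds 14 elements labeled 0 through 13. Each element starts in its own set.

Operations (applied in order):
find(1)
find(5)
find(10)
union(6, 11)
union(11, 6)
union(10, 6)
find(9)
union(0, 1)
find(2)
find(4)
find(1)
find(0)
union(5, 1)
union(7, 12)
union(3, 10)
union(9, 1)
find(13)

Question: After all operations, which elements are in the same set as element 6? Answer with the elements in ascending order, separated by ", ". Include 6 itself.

Answer: 3, 6, 10, 11

Derivation:
Step 1: find(1) -> no change; set of 1 is {1}
Step 2: find(5) -> no change; set of 5 is {5}
Step 3: find(10) -> no change; set of 10 is {10}
Step 4: union(6, 11) -> merged; set of 6 now {6, 11}
Step 5: union(11, 6) -> already same set; set of 11 now {6, 11}
Step 6: union(10, 6) -> merged; set of 10 now {6, 10, 11}
Step 7: find(9) -> no change; set of 9 is {9}
Step 8: union(0, 1) -> merged; set of 0 now {0, 1}
Step 9: find(2) -> no change; set of 2 is {2}
Step 10: find(4) -> no change; set of 4 is {4}
Step 11: find(1) -> no change; set of 1 is {0, 1}
Step 12: find(0) -> no change; set of 0 is {0, 1}
Step 13: union(5, 1) -> merged; set of 5 now {0, 1, 5}
Step 14: union(7, 12) -> merged; set of 7 now {7, 12}
Step 15: union(3, 10) -> merged; set of 3 now {3, 6, 10, 11}
Step 16: union(9, 1) -> merged; set of 9 now {0, 1, 5, 9}
Step 17: find(13) -> no change; set of 13 is {13}
Component of 6: {3, 6, 10, 11}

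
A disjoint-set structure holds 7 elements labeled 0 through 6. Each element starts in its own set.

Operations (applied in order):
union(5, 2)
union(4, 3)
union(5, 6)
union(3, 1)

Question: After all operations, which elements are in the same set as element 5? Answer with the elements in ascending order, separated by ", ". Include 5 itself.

Step 1: union(5, 2) -> merged; set of 5 now {2, 5}
Step 2: union(4, 3) -> merged; set of 4 now {3, 4}
Step 3: union(5, 6) -> merged; set of 5 now {2, 5, 6}
Step 4: union(3, 1) -> merged; set of 3 now {1, 3, 4}
Component of 5: {2, 5, 6}

Answer: 2, 5, 6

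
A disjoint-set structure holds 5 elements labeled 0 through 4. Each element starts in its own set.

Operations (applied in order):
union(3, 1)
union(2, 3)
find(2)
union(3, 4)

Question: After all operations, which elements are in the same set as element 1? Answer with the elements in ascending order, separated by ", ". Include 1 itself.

Answer: 1, 2, 3, 4

Derivation:
Step 1: union(3, 1) -> merged; set of 3 now {1, 3}
Step 2: union(2, 3) -> merged; set of 2 now {1, 2, 3}
Step 3: find(2) -> no change; set of 2 is {1, 2, 3}
Step 4: union(3, 4) -> merged; set of 3 now {1, 2, 3, 4}
Component of 1: {1, 2, 3, 4}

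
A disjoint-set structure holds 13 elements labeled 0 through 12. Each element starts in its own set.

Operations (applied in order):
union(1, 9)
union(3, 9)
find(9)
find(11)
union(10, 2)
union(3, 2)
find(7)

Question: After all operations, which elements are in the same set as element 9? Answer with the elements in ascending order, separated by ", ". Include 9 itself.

Answer: 1, 2, 3, 9, 10

Derivation:
Step 1: union(1, 9) -> merged; set of 1 now {1, 9}
Step 2: union(3, 9) -> merged; set of 3 now {1, 3, 9}
Step 3: find(9) -> no change; set of 9 is {1, 3, 9}
Step 4: find(11) -> no change; set of 11 is {11}
Step 5: union(10, 2) -> merged; set of 10 now {2, 10}
Step 6: union(3, 2) -> merged; set of 3 now {1, 2, 3, 9, 10}
Step 7: find(7) -> no change; set of 7 is {7}
Component of 9: {1, 2, 3, 9, 10}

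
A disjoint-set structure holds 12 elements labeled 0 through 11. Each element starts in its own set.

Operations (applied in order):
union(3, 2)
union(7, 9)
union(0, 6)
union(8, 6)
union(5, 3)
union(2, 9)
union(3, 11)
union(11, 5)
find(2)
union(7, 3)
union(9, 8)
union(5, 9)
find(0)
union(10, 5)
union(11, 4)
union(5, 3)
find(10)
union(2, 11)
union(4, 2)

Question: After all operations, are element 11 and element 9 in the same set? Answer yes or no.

Step 1: union(3, 2) -> merged; set of 3 now {2, 3}
Step 2: union(7, 9) -> merged; set of 7 now {7, 9}
Step 3: union(0, 6) -> merged; set of 0 now {0, 6}
Step 4: union(8, 6) -> merged; set of 8 now {0, 6, 8}
Step 5: union(5, 3) -> merged; set of 5 now {2, 3, 5}
Step 6: union(2, 9) -> merged; set of 2 now {2, 3, 5, 7, 9}
Step 7: union(3, 11) -> merged; set of 3 now {2, 3, 5, 7, 9, 11}
Step 8: union(11, 5) -> already same set; set of 11 now {2, 3, 5, 7, 9, 11}
Step 9: find(2) -> no change; set of 2 is {2, 3, 5, 7, 9, 11}
Step 10: union(7, 3) -> already same set; set of 7 now {2, 3, 5, 7, 9, 11}
Step 11: union(9, 8) -> merged; set of 9 now {0, 2, 3, 5, 6, 7, 8, 9, 11}
Step 12: union(5, 9) -> already same set; set of 5 now {0, 2, 3, 5, 6, 7, 8, 9, 11}
Step 13: find(0) -> no change; set of 0 is {0, 2, 3, 5, 6, 7, 8, 9, 11}
Step 14: union(10, 5) -> merged; set of 10 now {0, 2, 3, 5, 6, 7, 8, 9, 10, 11}
Step 15: union(11, 4) -> merged; set of 11 now {0, 2, 3, 4, 5, 6, 7, 8, 9, 10, 11}
Step 16: union(5, 3) -> already same set; set of 5 now {0, 2, 3, 4, 5, 6, 7, 8, 9, 10, 11}
Step 17: find(10) -> no change; set of 10 is {0, 2, 3, 4, 5, 6, 7, 8, 9, 10, 11}
Step 18: union(2, 11) -> already same set; set of 2 now {0, 2, 3, 4, 5, 6, 7, 8, 9, 10, 11}
Step 19: union(4, 2) -> already same set; set of 4 now {0, 2, 3, 4, 5, 6, 7, 8, 9, 10, 11}
Set of 11: {0, 2, 3, 4, 5, 6, 7, 8, 9, 10, 11}; 9 is a member.

Answer: yes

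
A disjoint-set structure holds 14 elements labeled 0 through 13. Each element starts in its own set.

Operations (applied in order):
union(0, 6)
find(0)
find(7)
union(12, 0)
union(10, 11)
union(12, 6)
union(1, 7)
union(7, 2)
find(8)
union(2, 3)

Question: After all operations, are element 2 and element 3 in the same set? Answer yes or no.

Answer: yes

Derivation:
Step 1: union(0, 6) -> merged; set of 0 now {0, 6}
Step 2: find(0) -> no change; set of 0 is {0, 6}
Step 3: find(7) -> no change; set of 7 is {7}
Step 4: union(12, 0) -> merged; set of 12 now {0, 6, 12}
Step 5: union(10, 11) -> merged; set of 10 now {10, 11}
Step 6: union(12, 6) -> already same set; set of 12 now {0, 6, 12}
Step 7: union(1, 7) -> merged; set of 1 now {1, 7}
Step 8: union(7, 2) -> merged; set of 7 now {1, 2, 7}
Step 9: find(8) -> no change; set of 8 is {8}
Step 10: union(2, 3) -> merged; set of 2 now {1, 2, 3, 7}
Set of 2: {1, 2, 3, 7}; 3 is a member.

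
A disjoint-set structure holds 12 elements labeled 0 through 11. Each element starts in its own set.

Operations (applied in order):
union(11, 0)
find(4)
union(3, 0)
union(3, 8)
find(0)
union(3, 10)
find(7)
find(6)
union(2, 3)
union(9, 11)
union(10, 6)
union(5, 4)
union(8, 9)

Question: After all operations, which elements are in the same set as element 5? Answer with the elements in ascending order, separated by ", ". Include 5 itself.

Answer: 4, 5

Derivation:
Step 1: union(11, 0) -> merged; set of 11 now {0, 11}
Step 2: find(4) -> no change; set of 4 is {4}
Step 3: union(3, 0) -> merged; set of 3 now {0, 3, 11}
Step 4: union(3, 8) -> merged; set of 3 now {0, 3, 8, 11}
Step 5: find(0) -> no change; set of 0 is {0, 3, 8, 11}
Step 6: union(3, 10) -> merged; set of 3 now {0, 3, 8, 10, 11}
Step 7: find(7) -> no change; set of 7 is {7}
Step 8: find(6) -> no change; set of 6 is {6}
Step 9: union(2, 3) -> merged; set of 2 now {0, 2, 3, 8, 10, 11}
Step 10: union(9, 11) -> merged; set of 9 now {0, 2, 3, 8, 9, 10, 11}
Step 11: union(10, 6) -> merged; set of 10 now {0, 2, 3, 6, 8, 9, 10, 11}
Step 12: union(5, 4) -> merged; set of 5 now {4, 5}
Step 13: union(8, 9) -> already same set; set of 8 now {0, 2, 3, 6, 8, 9, 10, 11}
Component of 5: {4, 5}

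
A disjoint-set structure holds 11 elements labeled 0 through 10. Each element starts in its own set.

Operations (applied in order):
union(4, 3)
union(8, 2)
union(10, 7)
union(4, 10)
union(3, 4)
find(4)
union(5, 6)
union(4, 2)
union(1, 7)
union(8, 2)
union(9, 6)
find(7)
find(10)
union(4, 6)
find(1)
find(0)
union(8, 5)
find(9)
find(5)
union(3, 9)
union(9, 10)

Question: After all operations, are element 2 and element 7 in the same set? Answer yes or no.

Step 1: union(4, 3) -> merged; set of 4 now {3, 4}
Step 2: union(8, 2) -> merged; set of 8 now {2, 8}
Step 3: union(10, 7) -> merged; set of 10 now {7, 10}
Step 4: union(4, 10) -> merged; set of 4 now {3, 4, 7, 10}
Step 5: union(3, 4) -> already same set; set of 3 now {3, 4, 7, 10}
Step 6: find(4) -> no change; set of 4 is {3, 4, 7, 10}
Step 7: union(5, 6) -> merged; set of 5 now {5, 6}
Step 8: union(4, 2) -> merged; set of 4 now {2, 3, 4, 7, 8, 10}
Step 9: union(1, 7) -> merged; set of 1 now {1, 2, 3, 4, 7, 8, 10}
Step 10: union(8, 2) -> already same set; set of 8 now {1, 2, 3, 4, 7, 8, 10}
Step 11: union(9, 6) -> merged; set of 9 now {5, 6, 9}
Step 12: find(7) -> no change; set of 7 is {1, 2, 3, 4, 7, 8, 10}
Step 13: find(10) -> no change; set of 10 is {1, 2, 3, 4, 7, 8, 10}
Step 14: union(4, 6) -> merged; set of 4 now {1, 2, 3, 4, 5, 6, 7, 8, 9, 10}
Step 15: find(1) -> no change; set of 1 is {1, 2, 3, 4, 5, 6, 7, 8, 9, 10}
Step 16: find(0) -> no change; set of 0 is {0}
Step 17: union(8, 5) -> already same set; set of 8 now {1, 2, 3, 4, 5, 6, 7, 8, 9, 10}
Step 18: find(9) -> no change; set of 9 is {1, 2, 3, 4, 5, 6, 7, 8, 9, 10}
Step 19: find(5) -> no change; set of 5 is {1, 2, 3, 4, 5, 6, 7, 8, 9, 10}
Step 20: union(3, 9) -> already same set; set of 3 now {1, 2, 3, 4, 5, 6, 7, 8, 9, 10}
Step 21: union(9, 10) -> already same set; set of 9 now {1, 2, 3, 4, 5, 6, 7, 8, 9, 10}
Set of 2: {1, 2, 3, 4, 5, 6, 7, 8, 9, 10}; 7 is a member.

Answer: yes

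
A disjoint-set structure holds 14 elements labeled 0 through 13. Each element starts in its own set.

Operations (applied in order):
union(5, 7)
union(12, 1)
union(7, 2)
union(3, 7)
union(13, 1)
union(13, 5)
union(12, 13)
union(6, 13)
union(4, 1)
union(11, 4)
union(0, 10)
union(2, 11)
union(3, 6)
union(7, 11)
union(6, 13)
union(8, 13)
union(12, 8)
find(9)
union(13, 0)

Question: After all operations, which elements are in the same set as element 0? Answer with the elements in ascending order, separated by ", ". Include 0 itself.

Step 1: union(5, 7) -> merged; set of 5 now {5, 7}
Step 2: union(12, 1) -> merged; set of 12 now {1, 12}
Step 3: union(7, 2) -> merged; set of 7 now {2, 5, 7}
Step 4: union(3, 7) -> merged; set of 3 now {2, 3, 5, 7}
Step 5: union(13, 1) -> merged; set of 13 now {1, 12, 13}
Step 6: union(13, 5) -> merged; set of 13 now {1, 2, 3, 5, 7, 12, 13}
Step 7: union(12, 13) -> already same set; set of 12 now {1, 2, 3, 5, 7, 12, 13}
Step 8: union(6, 13) -> merged; set of 6 now {1, 2, 3, 5, 6, 7, 12, 13}
Step 9: union(4, 1) -> merged; set of 4 now {1, 2, 3, 4, 5, 6, 7, 12, 13}
Step 10: union(11, 4) -> merged; set of 11 now {1, 2, 3, 4, 5, 6, 7, 11, 12, 13}
Step 11: union(0, 10) -> merged; set of 0 now {0, 10}
Step 12: union(2, 11) -> already same set; set of 2 now {1, 2, 3, 4, 5, 6, 7, 11, 12, 13}
Step 13: union(3, 6) -> already same set; set of 3 now {1, 2, 3, 4, 5, 6, 7, 11, 12, 13}
Step 14: union(7, 11) -> already same set; set of 7 now {1, 2, 3, 4, 5, 6, 7, 11, 12, 13}
Step 15: union(6, 13) -> already same set; set of 6 now {1, 2, 3, 4, 5, 6, 7, 11, 12, 13}
Step 16: union(8, 13) -> merged; set of 8 now {1, 2, 3, 4, 5, 6, 7, 8, 11, 12, 13}
Step 17: union(12, 8) -> already same set; set of 12 now {1, 2, 3, 4, 5, 6, 7, 8, 11, 12, 13}
Step 18: find(9) -> no change; set of 9 is {9}
Step 19: union(13, 0) -> merged; set of 13 now {0, 1, 2, 3, 4, 5, 6, 7, 8, 10, 11, 12, 13}
Component of 0: {0, 1, 2, 3, 4, 5, 6, 7, 8, 10, 11, 12, 13}

Answer: 0, 1, 2, 3, 4, 5, 6, 7, 8, 10, 11, 12, 13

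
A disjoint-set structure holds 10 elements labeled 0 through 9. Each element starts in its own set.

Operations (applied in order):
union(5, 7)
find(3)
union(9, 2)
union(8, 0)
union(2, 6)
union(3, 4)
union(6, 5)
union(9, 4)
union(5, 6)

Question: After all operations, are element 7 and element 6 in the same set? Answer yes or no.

Answer: yes

Derivation:
Step 1: union(5, 7) -> merged; set of 5 now {5, 7}
Step 2: find(3) -> no change; set of 3 is {3}
Step 3: union(9, 2) -> merged; set of 9 now {2, 9}
Step 4: union(8, 0) -> merged; set of 8 now {0, 8}
Step 5: union(2, 6) -> merged; set of 2 now {2, 6, 9}
Step 6: union(3, 4) -> merged; set of 3 now {3, 4}
Step 7: union(6, 5) -> merged; set of 6 now {2, 5, 6, 7, 9}
Step 8: union(9, 4) -> merged; set of 9 now {2, 3, 4, 5, 6, 7, 9}
Step 9: union(5, 6) -> already same set; set of 5 now {2, 3, 4, 5, 6, 7, 9}
Set of 7: {2, 3, 4, 5, 6, 7, 9}; 6 is a member.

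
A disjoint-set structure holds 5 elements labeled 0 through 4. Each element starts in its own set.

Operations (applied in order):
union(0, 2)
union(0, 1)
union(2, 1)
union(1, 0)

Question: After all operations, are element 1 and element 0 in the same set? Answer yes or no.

Answer: yes

Derivation:
Step 1: union(0, 2) -> merged; set of 0 now {0, 2}
Step 2: union(0, 1) -> merged; set of 0 now {0, 1, 2}
Step 3: union(2, 1) -> already same set; set of 2 now {0, 1, 2}
Step 4: union(1, 0) -> already same set; set of 1 now {0, 1, 2}
Set of 1: {0, 1, 2}; 0 is a member.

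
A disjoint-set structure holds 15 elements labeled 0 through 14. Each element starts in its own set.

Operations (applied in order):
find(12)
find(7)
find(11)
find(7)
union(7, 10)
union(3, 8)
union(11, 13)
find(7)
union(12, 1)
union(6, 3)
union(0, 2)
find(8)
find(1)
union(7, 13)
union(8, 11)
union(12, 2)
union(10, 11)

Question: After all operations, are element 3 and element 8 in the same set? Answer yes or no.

Answer: yes

Derivation:
Step 1: find(12) -> no change; set of 12 is {12}
Step 2: find(7) -> no change; set of 7 is {7}
Step 3: find(11) -> no change; set of 11 is {11}
Step 4: find(7) -> no change; set of 7 is {7}
Step 5: union(7, 10) -> merged; set of 7 now {7, 10}
Step 6: union(3, 8) -> merged; set of 3 now {3, 8}
Step 7: union(11, 13) -> merged; set of 11 now {11, 13}
Step 8: find(7) -> no change; set of 7 is {7, 10}
Step 9: union(12, 1) -> merged; set of 12 now {1, 12}
Step 10: union(6, 3) -> merged; set of 6 now {3, 6, 8}
Step 11: union(0, 2) -> merged; set of 0 now {0, 2}
Step 12: find(8) -> no change; set of 8 is {3, 6, 8}
Step 13: find(1) -> no change; set of 1 is {1, 12}
Step 14: union(7, 13) -> merged; set of 7 now {7, 10, 11, 13}
Step 15: union(8, 11) -> merged; set of 8 now {3, 6, 7, 8, 10, 11, 13}
Step 16: union(12, 2) -> merged; set of 12 now {0, 1, 2, 12}
Step 17: union(10, 11) -> already same set; set of 10 now {3, 6, 7, 8, 10, 11, 13}
Set of 3: {3, 6, 7, 8, 10, 11, 13}; 8 is a member.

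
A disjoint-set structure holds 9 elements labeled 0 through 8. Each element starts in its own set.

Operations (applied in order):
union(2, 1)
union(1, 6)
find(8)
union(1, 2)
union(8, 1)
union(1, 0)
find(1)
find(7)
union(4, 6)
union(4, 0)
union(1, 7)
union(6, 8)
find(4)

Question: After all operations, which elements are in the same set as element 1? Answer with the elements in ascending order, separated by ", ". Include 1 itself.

Answer: 0, 1, 2, 4, 6, 7, 8

Derivation:
Step 1: union(2, 1) -> merged; set of 2 now {1, 2}
Step 2: union(1, 6) -> merged; set of 1 now {1, 2, 6}
Step 3: find(8) -> no change; set of 8 is {8}
Step 4: union(1, 2) -> already same set; set of 1 now {1, 2, 6}
Step 5: union(8, 1) -> merged; set of 8 now {1, 2, 6, 8}
Step 6: union(1, 0) -> merged; set of 1 now {0, 1, 2, 6, 8}
Step 7: find(1) -> no change; set of 1 is {0, 1, 2, 6, 8}
Step 8: find(7) -> no change; set of 7 is {7}
Step 9: union(4, 6) -> merged; set of 4 now {0, 1, 2, 4, 6, 8}
Step 10: union(4, 0) -> already same set; set of 4 now {0, 1, 2, 4, 6, 8}
Step 11: union(1, 7) -> merged; set of 1 now {0, 1, 2, 4, 6, 7, 8}
Step 12: union(6, 8) -> already same set; set of 6 now {0, 1, 2, 4, 6, 7, 8}
Step 13: find(4) -> no change; set of 4 is {0, 1, 2, 4, 6, 7, 8}
Component of 1: {0, 1, 2, 4, 6, 7, 8}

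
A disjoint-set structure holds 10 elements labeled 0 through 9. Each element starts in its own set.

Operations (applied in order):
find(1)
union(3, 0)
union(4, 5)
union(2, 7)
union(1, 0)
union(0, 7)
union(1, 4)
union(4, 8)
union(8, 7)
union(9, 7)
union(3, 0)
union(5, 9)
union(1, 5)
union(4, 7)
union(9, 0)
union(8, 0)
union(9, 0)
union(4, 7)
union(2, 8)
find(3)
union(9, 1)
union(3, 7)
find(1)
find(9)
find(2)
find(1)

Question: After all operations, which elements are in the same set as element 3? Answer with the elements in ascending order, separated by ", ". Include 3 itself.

Step 1: find(1) -> no change; set of 1 is {1}
Step 2: union(3, 0) -> merged; set of 3 now {0, 3}
Step 3: union(4, 5) -> merged; set of 4 now {4, 5}
Step 4: union(2, 7) -> merged; set of 2 now {2, 7}
Step 5: union(1, 0) -> merged; set of 1 now {0, 1, 3}
Step 6: union(0, 7) -> merged; set of 0 now {0, 1, 2, 3, 7}
Step 7: union(1, 4) -> merged; set of 1 now {0, 1, 2, 3, 4, 5, 7}
Step 8: union(4, 8) -> merged; set of 4 now {0, 1, 2, 3, 4, 5, 7, 8}
Step 9: union(8, 7) -> already same set; set of 8 now {0, 1, 2, 3, 4, 5, 7, 8}
Step 10: union(9, 7) -> merged; set of 9 now {0, 1, 2, 3, 4, 5, 7, 8, 9}
Step 11: union(3, 0) -> already same set; set of 3 now {0, 1, 2, 3, 4, 5, 7, 8, 9}
Step 12: union(5, 9) -> already same set; set of 5 now {0, 1, 2, 3, 4, 5, 7, 8, 9}
Step 13: union(1, 5) -> already same set; set of 1 now {0, 1, 2, 3, 4, 5, 7, 8, 9}
Step 14: union(4, 7) -> already same set; set of 4 now {0, 1, 2, 3, 4, 5, 7, 8, 9}
Step 15: union(9, 0) -> already same set; set of 9 now {0, 1, 2, 3, 4, 5, 7, 8, 9}
Step 16: union(8, 0) -> already same set; set of 8 now {0, 1, 2, 3, 4, 5, 7, 8, 9}
Step 17: union(9, 0) -> already same set; set of 9 now {0, 1, 2, 3, 4, 5, 7, 8, 9}
Step 18: union(4, 7) -> already same set; set of 4 now {0, 1, 2, 3, 4, 5, 7, 8, 9}
Step 19: union(2, 8) -> already same set; set of 2 now {0, 1, 2, 3, 4, 5, 7, 8, 9}
Step 20: find(3) -> no change; set of 3 is {0, 1, 2, 3, 4, 5, 7, 8, 9}
Step 21: union(9, 1) -> already same set; set of 9 now {0, 1, 2, 3, 4, 5, 7, 8, 9}
Step 22: union(3, 7) -> already same set; set of 3 now {0, 1, 2, 3, 4, 5, 7, 8, 9}
Step 23: find(1) -> no change; set of 1 is {0, 1, 2, 3, 4, 5, 7, 8, 9}
Step 24: find(9) -> no change; set of 9 is {0, 1, 2, 3, 4, 5, 7, 8, 9}
Step 25: find(2) -> no change; set of 2 is {0, 1, 2, 3, 4, 5, 7, 8, 9}
Step 26: find(1) -> no change; set of 1 is {0, 1, 2, 3, 4, 5, 7, 8, 9}
Component of 3: {0, 1, 2, 3, 4, 5, 7, 8, 9}

Answer: 0, 1, 2, 3, 4, 5, 7, 8, 9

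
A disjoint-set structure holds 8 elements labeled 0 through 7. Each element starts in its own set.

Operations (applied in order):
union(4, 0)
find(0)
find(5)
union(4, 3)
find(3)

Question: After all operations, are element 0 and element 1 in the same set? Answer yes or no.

Step 1: union(4, 0) -> merged; set of 4 now {0, 4}
Step 2: find(0) -> no change; set of 0 is {0, 4}
Step 3: find(5) -> no change; set of 5 is {5}
Step 4: union(4, 3) -> merged; set of 4 now {0, 3, 4}
Step 5: find(3) -> no change; set of 3 is {0, 3, 4}
Set of 0: {0, 3, 4}; 1 is not a member.

Answer: no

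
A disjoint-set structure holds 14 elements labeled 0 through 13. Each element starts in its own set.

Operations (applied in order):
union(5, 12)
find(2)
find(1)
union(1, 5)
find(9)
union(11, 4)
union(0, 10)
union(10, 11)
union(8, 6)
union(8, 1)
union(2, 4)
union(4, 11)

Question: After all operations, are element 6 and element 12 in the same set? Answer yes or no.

Answer: yes

Derivation:
Step 1: union(5, 12) -> merged; set of 5 now {5, 12}
Step 2: find(2) -> no change; set of 2 is {2}
Step 3: find(1) -> no change; set of 1 is {1}
Step 4: union(1, 5) -> merged; set of 1 now {1, 5, 12}
Step 5: find(9) -> no change; set of 9 is {9}
Step 6: union(11, 4) -> merged; set of 11 now {4, 11}
Step 7: union(0, 10) -> merged; set of 0 now {0, 10}
Step 8: union(10, 11) -> merged; set of 10 now {0, 4, 10, 11}
Step 9: union(8, 6) -> merged; set of 8 now {6, 8}
Step 10: union(8, 1) -> merged; set of 8 now {1, 5, 6, 8, 12}
Step 11: union(2, 4) -> merged; set of 2 now {0, 2, 4, 10, 11}
Step 12: union(4, 11) -> already same set; set of 4 now {0, 2, 4, 10, 11}
Set of 6: {1, 5, 6, 8, 12}; 12 is a member.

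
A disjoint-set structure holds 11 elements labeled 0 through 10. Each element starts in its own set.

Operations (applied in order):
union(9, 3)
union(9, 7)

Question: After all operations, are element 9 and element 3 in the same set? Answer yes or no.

Answer: yes

Derivation:
Step 1: union(9, 3) -> merged; set of 9 now {3, 9}
Step 2: union(9, 7) -> merged; set of 9 now {3, 7, 9}
Set of 9: {3, 7, 9}; 3 is a member.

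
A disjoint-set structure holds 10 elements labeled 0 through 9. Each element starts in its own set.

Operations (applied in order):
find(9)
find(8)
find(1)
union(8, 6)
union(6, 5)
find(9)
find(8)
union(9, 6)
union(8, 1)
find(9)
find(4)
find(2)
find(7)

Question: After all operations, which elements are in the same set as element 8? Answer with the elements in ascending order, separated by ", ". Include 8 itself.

Step 1: find(9) -> no change; set of 9 is {9}
Step 2: find(8) -> no change; set of 8 is {8}
Step 3: find(1) -> no change; set of 1 is {1}
Step 4: union(8, 6) -> merged; set of 8 now {6, 8}
Step 5: union(6, 5) -> merged; set of 6 now {5, 6, 8}
Step 6: find(9) -> no change; set of 9 is {9}
Step 7: find(8) -> no change; set of 8 is {5, 6, 8}
Step 8: union(9, 6) -> merged; set of 9 now {5, 6, 8, 9}
Step 9: union(8, 1) -> merged; set of 8 now {1, 5, 6, 8, 9}
Step 10: find(9) -> no change; set of 9 is {1, 5, 6, 8, 9}
Step 11: find(4) -> no change; set of 4 is {4}
Step 12: find(2) -> no change; set of 2 is {2}
Step 13: find(7) -> no change; set of 7 is {7}
Component of 8: {1, 5, 6, 8, 9}

Answer: 1, 5, 6, 8, 9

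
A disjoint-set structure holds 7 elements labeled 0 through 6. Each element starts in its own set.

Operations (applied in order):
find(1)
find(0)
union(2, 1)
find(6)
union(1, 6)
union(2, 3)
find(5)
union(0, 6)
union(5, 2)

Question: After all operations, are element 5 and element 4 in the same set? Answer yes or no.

Answer: no

Derivation:
Step 1: find(1) -> no change; set of 1 is {1}
Step 2: find(0) -> no change; set of 0 is {0}
Step 3: union(2, 1) -> merged; set of 2 now {1, 2}
Step 4: find(6) -> no change; set of 6 is {6}
Step 5: union(1, 6) -> merged; set of 1 now {1, 2, 6}
Step 6: union(2, 3) -> merged; set of 2 now {1, 2, 3, 6}
Step 7: find(5) -> no change; set of 5 is {5}
Step 8: union(0, 6) -> merged; set of 0 now {0, 1, 2, 3, 6}
Step 9: union(5, 2) -> merged; set of 5 now {0, 1, 2, 3, 5, 6}
Set of 5: {0, 1, 2, 3, 5, 6}; 4 is not a member.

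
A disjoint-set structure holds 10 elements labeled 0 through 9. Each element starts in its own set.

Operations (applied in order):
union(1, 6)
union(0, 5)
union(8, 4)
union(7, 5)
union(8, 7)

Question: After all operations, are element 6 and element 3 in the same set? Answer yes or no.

Step 1: union(1, 6) -> merged; set of 1 now {1, 6}
Step 2: union(0, 5) -> merged; set of 0 now {0, 5}
Step 3: union(8, 4) -> merged; set of 8 now {4, 8}
Step 4: union(7, 5) -> merged; set of 7 now {0, 5, 7}
Step 5: union(8, 7) -> merged; set of 8 now {0, 4, 5, 7, 8}
Set of 6: {1, 6}; 3 is not a member.

Answer: no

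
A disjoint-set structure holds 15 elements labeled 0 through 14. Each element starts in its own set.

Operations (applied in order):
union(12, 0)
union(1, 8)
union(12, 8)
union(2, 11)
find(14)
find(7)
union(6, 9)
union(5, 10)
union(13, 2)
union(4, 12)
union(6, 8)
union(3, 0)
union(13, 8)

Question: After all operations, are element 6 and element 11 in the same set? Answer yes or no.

Answer: yes

Derivation:
Step 1: union(12, 0) -> merged; set of 12 now {0, 12}
Step 2: union(1, 8) -> merged; set of 1 now {1, 8}
Step 3: union(12, 8) -> merged; set of 12 now {0, 1, 8, 12}
Step 4: union(2, 11) -> merged; set of 2 now {2, 11}
Step 5: find(14) -> no change; set of 14 is {14}
Step 6: find(7) -> no change; set of 7 is {7}
Step 7: union(6, 9) -> merged; set of 6 now {6, 9}
Step 8: union(5, 10) -> merged; set of 5 now {5, 10}
Step 9: union(13, 2) -> merged; set of 13 now {2, 11, 13}
Step 10: union(4, 12) -> merged; set of 4 now {0, 1, 4, 8, 12}
Step 11: union(6, 8) -> merged; set of 6 now {0, 1, 4, 6, 8, 9, 12}
Step 12: union(3, 0) -> merged; set of 3 now {0, 1, 3, 4, 6, 8, 9, 12}
Step 13: union(13, 8) -> merged; set of 13 now {0, 1, 2, 3, 4, 6, 8, 9, 11, 12, 13}
Set of 6: {0, 1, 2, 3, 4, 6, 8, 9, 11, 12, 13}; 11 is a member.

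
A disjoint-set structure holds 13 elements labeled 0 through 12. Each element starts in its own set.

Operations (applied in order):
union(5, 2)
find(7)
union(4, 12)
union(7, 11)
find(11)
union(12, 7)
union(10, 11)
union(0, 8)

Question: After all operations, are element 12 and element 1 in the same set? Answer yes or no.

Step 1: union(5, 2) -> merged; set of 5 now {2, 5}
Step 2: find(7) -> no change; set of 7 is {7}
Step 3: union(4, 12) -> merged; set of 4 now {4, 12}
Step 4: union(7, 11) -> merged; set of 7 now {7, 11}
Step 5: find(11) -> no change; set of 11 is {7, 11}
Step 6: union(12, 7) -> merged; set of 12 now {4, 7, 11, 12}
Step 7: union(10, 11) -> merged; set of 10 now {4, 7, 10, 11, 12}
Step 8: union(0, 8) -> merged; set of 0 now {0, 8}
Set of 12: {4, 7, 10, 11, 12}; 1 is not a member.

Answer: no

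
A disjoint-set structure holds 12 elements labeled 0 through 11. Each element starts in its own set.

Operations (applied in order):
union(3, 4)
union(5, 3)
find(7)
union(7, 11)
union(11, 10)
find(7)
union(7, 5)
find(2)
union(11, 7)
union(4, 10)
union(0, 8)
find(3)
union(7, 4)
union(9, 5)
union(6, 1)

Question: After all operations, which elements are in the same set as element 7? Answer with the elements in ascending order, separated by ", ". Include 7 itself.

Answer: 3, 4, 5, 7, 9, 10, 11

Derivation:
Step 1: union(3, 4) -> merged; set of 3 now {3, 4}
Step 2: union(5, 3) -> merged; set of 5 now {3, 4, 5}
Step 3: find(7) -> no change; set of 7 is {7}
Step 4: union(7, 11) -> merged; set of 7 now {7, 11}
Step 5: union(11, 10) -> merged; set of 11 now {7, 10, 11}
Step 6: find(7) -> no change; set of 7 is {7, 10, 11}
Step 7: union(7, 5) -> merged; set of 7 now {3, 4, 5, 7, 10, 11}
Step 8: find(2) -> no change; set of 2 is {2}
Step 9: union(11, 7) -> already same set; set of 11 now {3, 4, 5, 7, 10, 11}
Step 10: union(4, 10) -> already same set; set of 4 now {3, 4, 5, 7, 10, 11}
Step 11: union(0, 8) -> merged; set of 0 now {0, 8}
Step 12: find(3) -> no change; set of 3 is {3, 4, 5, 7, 10, 11}
Step 13: union(7, 4) -> already same set; set of 7 now {3, 4, 5, 7, 10, 11}
Step 14: union(9, 5) -> merged; set of 9 now {3, 4, 5, 7, 9, 10, 11}
Step 15: union(6, 1) -> merged; set of 6 now {1, 6}
Component of 7: {3, 4, 5, 7, 9, 10, 11}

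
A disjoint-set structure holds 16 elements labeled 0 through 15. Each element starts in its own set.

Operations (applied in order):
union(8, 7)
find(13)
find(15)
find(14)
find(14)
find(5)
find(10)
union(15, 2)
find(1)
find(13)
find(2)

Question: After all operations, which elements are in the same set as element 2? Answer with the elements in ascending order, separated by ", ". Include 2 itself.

Step 1: union(8, 7) -> merged; set of 8 now {7, 8}
Step 2: find(13) -> no change; set of 13 is {13}
Step 3: find(15) -> no change; set of 15 is {15}
Step 4: find(14) -> no change; set of 14 is {14}
Step 5: find(14) -> no change; set of 14 is {14}
Step 6: find(5) -> no change; set of 5 is {5}
Step 7: find(10) -> no change; set of 10 is {10}
Step 8: union(15, 2) -> merged; set of 15 now {2, 15}
Step 9: find(1) -> no change; set of 1 is {1}
Step 10: find(13) -> no change; set of 13 is {13}
Step 11: find(2) -> no change; set of 2 is {2, 15}
Component of 2: {2, 15}

Answer: 2, 15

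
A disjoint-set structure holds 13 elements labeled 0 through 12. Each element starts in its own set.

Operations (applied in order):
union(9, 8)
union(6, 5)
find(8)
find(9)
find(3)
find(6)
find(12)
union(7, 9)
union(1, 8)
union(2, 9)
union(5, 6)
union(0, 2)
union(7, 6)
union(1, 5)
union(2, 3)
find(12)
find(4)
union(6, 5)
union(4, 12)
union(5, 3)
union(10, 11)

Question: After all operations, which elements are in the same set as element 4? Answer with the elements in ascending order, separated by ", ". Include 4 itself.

Answer: 4, 12

Derivation:
Step 1: union(9, 8) -> merged; set of 9 now {8, 9}
Step 2: union(6, 5) -> merged; set of 6 now {5, 6}
Step 3: find(8) -> no change; set of 8 is {8, 9}
Step 4: find(9) -> no change; set of 9 is {8, 9}
Step 5: find(3) -> no change; set of 3 is {3}
Step 6: find(6) -> no change; set of 6 is {5, 6}
Step 7: find(12) -> no change; set of 12 is {12}
Step 8: union(7, 9) -> merged; set of 7 now {7, 8, 9}
Step 9: union(1, 8) -> merged; set of 1 now {1, 7, 8, 9}
Step 10: union(2, 9) -> merged; set of 2 now {1, 2, 7, 8, 9}
Step 11: union(5, 6) -> already same set; set of 5 now {5, 6}
Step 12: union(0, 2) -> merged; set of 0 now {0, 1, 2, 7, 8, 9}
Step 13: union(7, 6) -> merged; set of 7 now {0, 1, 2, 5, 6, 7, 8, 9}
Step 14: union(1, 5) -> already same set; set of 1 now {0, 1, 2, 5, 6, 7, 8, 9}
Step 15: union(2, 3) -> merged; set of 2 now {0, 1, 2, 3, 5, 6, 7, 8, 9}
Step 16: find(12) -> no change; set of 12 is {12}
Step 17: find(4) -> no change; set of 4 is {4}
Step 18: union(6, 5) -> already same set; set of 6 now {0, 1, 2, 3, 5, 6, 7, 8, 9}
Step 19: union(4, 12) -> merged; set of 4 now {4, 12}
Step 20: union(5, 3) -> already same set; set of 5 now {0, 1, 2, 3, 5, 6, 7, 8, 9}
Step 21: union(10, 11) -> merged; set of 10 now {10, 11}
Component of 4: {4, 12}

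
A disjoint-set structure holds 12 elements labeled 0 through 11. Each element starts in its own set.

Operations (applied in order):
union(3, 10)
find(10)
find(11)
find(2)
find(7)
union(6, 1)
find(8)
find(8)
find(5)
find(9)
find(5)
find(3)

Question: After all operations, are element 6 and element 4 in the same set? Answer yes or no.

Answer: no

Derivation:
Step 1: union(3, 10) -> merged; set of 3 now {3, 10}
Step 2: find(10) -> no change; set of 10 is {3, 10}
Step 3: find(11) -> no change; set of 11 is {11}
Step 4: find(2) -> no change; set of 2 is {2}
Step 5: find(7) -> no change; set of 7 is {7}
Step 6: union(6, 1) -> merged; set of 6 now {1, 6}
Step 7: find(8) -> no change; set of 8 is {8}
Step 8: find(8) -> no change; set of 8 is {8}
Step 9: find(5) -> no change; set of 5 is {5}
Step 10: find(9) -> no change; set of 9 is {9}
Step 11: find(5) -> no change; set of 5 is {5}
Step 12: find(3) -> no change; set of 3 is {3, 10}
Set of 6: {1, 6}; 4 is not a member.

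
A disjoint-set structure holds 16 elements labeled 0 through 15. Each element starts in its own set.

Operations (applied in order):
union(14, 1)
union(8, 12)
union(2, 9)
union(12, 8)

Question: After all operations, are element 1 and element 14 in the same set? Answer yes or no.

Step 1: union(14, 1) -> merged; set of 14 now {1, 14}
Step 2: union(8, 12) -> merged; set of 8 now {8, 12}
Step 3: union(2, 9) -> merged; set of 2 now {2, 9}
Step 4: union(12, 8) -> already same set; set of 12 now {8, 12}
Set of 1: {1, 14}; 14 is a member.

Answer: yes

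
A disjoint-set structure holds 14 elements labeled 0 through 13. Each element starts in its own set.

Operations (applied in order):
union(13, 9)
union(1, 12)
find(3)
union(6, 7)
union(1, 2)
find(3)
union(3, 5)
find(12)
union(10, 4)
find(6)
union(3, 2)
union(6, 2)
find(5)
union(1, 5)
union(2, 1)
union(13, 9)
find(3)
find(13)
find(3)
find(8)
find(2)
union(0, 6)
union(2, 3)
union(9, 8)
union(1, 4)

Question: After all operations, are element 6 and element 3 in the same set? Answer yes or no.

Answer: yes

Derivation:
Step 1: union(13, 9) -> merged; set of 13 now {9, 13}
Step 2: union(1, 12) -> merged; set of 1 now {1, 12}
Step 3: find(3) -> no change; set of 3 is {3}
Step 4: union(6, 7) -> merged; set of 6 now {6, 7}
Step 5: union(1, 2) -> merged; set of 1 now {1, 2, 12}
Step 6: find(3) -> no change; set of 3 is {3}
Step 7: union(3, 5) -> merged; set of 3 now {3, 5}
Step 8: find(12) -> no change; set of 12 is {1, 2, 12}
Step 9: union(10, 4) -> merged; set of 10 now {4, 10}
Step 10: find(6) -> no change; set of 6 is {6, 7}
Step 11: union(3, 2) -> merged; set of 3 now {1, 2, 3, 5, 12}
Step 12: union(6, 2) -> merged; set of 6 now {1, 2, 3, 5, 6, 7, 12}
Step 13: find(5) -> no change; set of 5 is {1, 2, 3, 5, 6, 7, 12}
Step 14: union(1, 5) -> already same set; set of 1 now {1, 2, 3, 5, 6, 7, 12}
Step 15: union(2, 1) -> already same set; set of 2 now {1, 2, 3, 5, 6, 7, 12}
Step 16: union(13, 9) -> already same set; set of 13 now {9, 13}
Step 17: find(3) -> no change; set of 3 is {1, 2, 3, 5, 6, 7, 12}
Step 18: find(13) -> no change; set of 13 is {9, 13}
Step 19: find(3) -> no change; set of 3 is {1, 2, 3, 5, 6, 7, 12}
Step 20: find(8) -> no change; set of 8 is {8}
Step 21: find(2) -> no change; set of 2 is {1, 2, 3, 5, 6, 7, 12}
Step 22: union(0, 6) -> merged; set of 0 now {0, 1, 2, 3, 5, 6, 7, 12}
Step 23: union(2, 3) -> already same set; set of 2 now {0, 1, 2, 3, 5, 6, 7, 12}
Step 24: union(9, 8) -> merged; set of 9 now {8, 9, 13}
Step 25: union(1, 4) -> merged; set of 1 now {0, 1, 2, 3, 4, 5, 6, 7, 10, 12}
Set of 6: {0, 1, 2, 3, 4, 5, 6, 7, 10, 12}; 3 is a member.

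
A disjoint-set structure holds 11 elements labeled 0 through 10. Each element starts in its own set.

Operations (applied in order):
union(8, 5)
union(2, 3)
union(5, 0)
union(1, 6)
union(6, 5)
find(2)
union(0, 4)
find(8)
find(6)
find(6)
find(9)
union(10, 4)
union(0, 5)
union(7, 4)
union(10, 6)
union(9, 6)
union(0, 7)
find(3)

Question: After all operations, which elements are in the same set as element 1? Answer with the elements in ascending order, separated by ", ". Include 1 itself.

Step 1: union(8, 5) -> merged; set of 8 now {5, 8}
Step 2: union(2, 3) -> merged; set of 2 now {2, 3}
Step 3: union(5, 0) -> merged; set of 5 now {0, 5, 8}
Step 4: union(1, 6) -> merged; set of 1 now {1, 6}
Step 5: union(6, 5) -> merged; set of 6 now {0, 1, 5, 6, 8}
Step 6: find(2) -> no change; set of 2 is {2, 3}
Step 7: union(0, 4) -> merged; set of 0 now {0, 1, 4, 5, 6, 8}
Step 8: find(8) -> no change; set of 8 is {0, 1, 4, 5, 6, 8}
Step 9: find(6) -> no change; set of 6 is {0, 1, 4, 5, 6, 8}
Step 10: find(6) -> no change; set of 6 is {0, 1, 4, 5, 6, 8}
Step 11: find(9) -> no change; set of 9 is {9}
Step 12: union(10, 4) -> merged; set of 10 now {0, 1, 4, 5, 6, 8, 10}
Step 13: union(0, 5) -> already same set; set of 0 now {0, 1, 4, 5, 6, 8, 10}
Step 14: union(7, 4) -> merged; set of 7 now {0, 1, 4, 5, 6, 7, 8, 10}
Step 15: union(10, 6) -> already same set; set of 10 now {0, 1, 4, 5, 6, 7, 8, 10}
Step 16: union(9, 6) -> merged; set of 9 now {0, 1, 4, 5, 6, 7, 8, 9, 10}
Step 17: union(0, 7) -> already same set; set of 0 now {0, 1, 4, 5, 6, 7, 8, 9, 10}
Step 18: find(3) -> no change; set of 3 is {2, 3}
Component of 1: {0, 1, 4, 5, 6, 7, 8, 9, 10}

Answer: 0, 1, 4, 5, 6, 7, 8, 9, 10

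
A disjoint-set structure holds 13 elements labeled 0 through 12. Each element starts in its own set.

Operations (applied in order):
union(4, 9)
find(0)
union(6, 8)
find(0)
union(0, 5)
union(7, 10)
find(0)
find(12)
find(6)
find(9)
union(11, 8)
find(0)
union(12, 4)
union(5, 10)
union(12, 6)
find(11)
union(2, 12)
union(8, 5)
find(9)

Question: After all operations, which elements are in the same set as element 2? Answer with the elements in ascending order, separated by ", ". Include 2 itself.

Step 1: union(4, 9) -> merged; set of 4 now {4, 9}
Step 2: find(0) -> no change; set of 0 is {0}
Step 3: union(6, 8) -> merged; set of 6 now {6, 8}
Step 4: find(0) -> no change; set of 0 is {0}
Step 5: union(0, 5) -> merged; set of 0 now {0, 5}
Step 6: union(7, 10) -> merged; set of 7 now {7, 10}
Step 7: find(0) -> no change; set of 0 is {0, 5}
Step 8: find(12) -> no change; set of 12 is {12}
Step 9: find(6) -> no change; set of 6 is {6, 8}
Step 10: find(9) -> no change; set of 9 is {4, 9}
Step 11: union(11, 8) -> merged; set of 11 now {6, 8, 11}
Step 12: find(0) -> no change; set of 0 is {0, 5}
Step 13: union(12, 4) -> merged; set of 12 now {4, 9, 12}
Step 14: union(5, 10) -> merged; set of 5 now {0, 5, 7, 10}
Step 15: union(12, 6) -> merged; set of 12 now {4, 6, 8, 9, 11, 12}
Step 16: find(11) -> no change; set of 11 is {4, 6, 8, 9, 11, 12}
Step 17: union(2, 12) -> merged; set of 2 now {2, 4, 6, 8, 9, 11, 12}
Step 18: union(8, 5) -> merged; set of 8 now {0, 2, 4, 5, 6, 7, 8, 9, 10, 11, 12}
Step 19: find(9) -> no change; set of 9 is {0, 2, 4, 5, 6, 7, 8, 9, 10, 11, 12}
Component of 2: {0, 2, 4, 5, 6, 7, 8, 9, 10, 11, 12}

Answer: 0, 2, 4, 5, 6, 7, 8, 9, 10, 11, 12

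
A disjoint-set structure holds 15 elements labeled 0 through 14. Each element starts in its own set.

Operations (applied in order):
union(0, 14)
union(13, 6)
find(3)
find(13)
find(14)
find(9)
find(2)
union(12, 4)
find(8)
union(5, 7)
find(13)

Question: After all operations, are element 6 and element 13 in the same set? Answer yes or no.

Step 1: union(0, 14) -> merged; set of 0 now {0, 14}
Step 2: union(13, 6) -> merged; set of 13 now {6, 13}
Step 3: find(3) -> no change; set of 3 is {3}
Step 4: find(13) -> no change; set of 13 is {6, 13}
Step 5: find(14) -> no change; set of 14 is {0, 14}
Step 6: find(9) -> no change; set of 9 is {9}
Step 7: find(2) -> no change; set of 2 is {2}
Step 8: union(12, 4) -> merged; set of 12 now {4, 12}
Step 9: find(8) -> no change; set of 8 is {8}
Step 10: union(5, 7) -> merged; set of 5 now {5, 7}
Step 11: find(13) -> no change; set of 13 is {6, 13}
Set of 6: {6, 13}; 13 is a member.

Answer: yes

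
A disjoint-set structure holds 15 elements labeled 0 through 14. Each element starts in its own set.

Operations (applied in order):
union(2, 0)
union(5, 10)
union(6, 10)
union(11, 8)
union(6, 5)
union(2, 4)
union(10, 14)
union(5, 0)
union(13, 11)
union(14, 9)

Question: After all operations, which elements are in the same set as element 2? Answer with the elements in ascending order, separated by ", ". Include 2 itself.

Step 1: union(2, 0) -> merged; set of 2 now {0, 2}
Step 2: union(5, 10) -> merged; set of 5 now {5, 10}
Step 3: union(6, 10) -> merged; set of 6 now {5, 6, 10}
Step 4: union(11, 8) -> merged; set of 11 now {8, 11}
Step 5: union(6, 5) -> already same set; set of 6 now {5, 6, 10}
Step 6: union(2, 4) -> merged; set of 2 now {0, 2, 4}
Step 7: union(10, 14) -> merged; set of 10 now {5, 6, 10, 14}
Step 8: union(5, 0) -> merged; set of 5 now {0, 2, 4, 5, 6, 10, 14}
Step 9: union(13, 11) -> merged; set of 13 now {8, 11, 13}
Step 10: union(14, 9) -> merged; set of 14 now {0, 2, 4, 5, 6, 9, 10, 14}
Component of 2: {0, 2, 4, 5, 6, 9, 10, 14}

Answer: 0, 2, 4, 5, 6, 9, 10, 14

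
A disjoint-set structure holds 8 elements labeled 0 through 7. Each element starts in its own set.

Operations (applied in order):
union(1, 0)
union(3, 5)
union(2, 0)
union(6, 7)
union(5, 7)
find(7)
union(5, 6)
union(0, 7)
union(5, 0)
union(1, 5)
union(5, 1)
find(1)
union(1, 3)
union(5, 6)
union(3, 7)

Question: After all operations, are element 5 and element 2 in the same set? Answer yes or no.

Step 1: union(1, 0) -> merged; set of 1 now {0, 1}
Step 2: union(3, 5) -> merged; set of 3 now {3, 5}
Step 3: union(2, 0) -> merged; set of 2 now {0, 1, 2}
Step 4: union(6, 7) -> merged; set of 6 now {6, 7}
Step 5: union(5, 7) -> merged; set of 5 now {3, 5, 6, 7}
Step 6: find(7) -> no change; set of 7 is {3, 5, 6, 7}
Step 7: union(5, 6) -> already same set; set of 5 now {3, 5, 6, 7}
Step 8: union(0, 7) -> merged; set of 0 now {0, 1, 2, 3, 5, 6, 7}
Step 9: union(5, 0) -> already same set; set of 5 now {0, 1, 2, 3, 5, 6, 7}
Step 10: union(1, 5) -> already same set; set of 1 now {0, 1, 2, 3, 5, 6, 7}
Step 11: union(5, 1) -> already same set; set of 5 now {0, 1, 2, 3, 5, 6, 7}
Step 12: find(1) -> no change; set of 1 is {0, 1, 2, 3, 5, 6, 7}
Step 13: union(1, 3) -> already same set; set of 1 now {0, 1, 2, 3, 5, 6, 7}
Step 14: union(5, 6) -> already same set; set of 5 now {0, 1, 2, 3, 5, 6, 7}
Step 15: union(3, 7) -> already same set; set of 3 now {0, 1, 2, 3, 5, 6, 7}
Set of 5: {0, 1, 2, 3, 5, 6, 7}; 2 is a member.

Answer: yes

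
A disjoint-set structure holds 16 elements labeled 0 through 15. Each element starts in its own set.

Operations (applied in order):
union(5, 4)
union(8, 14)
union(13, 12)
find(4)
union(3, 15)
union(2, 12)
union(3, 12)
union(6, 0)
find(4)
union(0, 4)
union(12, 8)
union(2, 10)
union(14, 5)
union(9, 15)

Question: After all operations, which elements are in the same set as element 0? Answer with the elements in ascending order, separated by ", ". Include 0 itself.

Answer: 0, 2, 3, 4, 5, 6, 8, 9, 10, 12, 13, 14, 15

Derivation:
Step 1: union(5, 4) -> merged; set of 5 now {4, 5}
Step 2: union(8, 14) -> merged; set of 8 now {8, 14}
Step 3: union(13, 12) -> merged; set of 13 now {12, 13}
Step 4: find(4) -> no change; set of 4 is {4, 5}
Step 5: union(3, 15) -> merged; set of 3 now {3, 15}
Step 6: union(2, 12) -> merged; set of 2 now {2, 12, 13}
Step 7: union(3, 12) -> merged; set of 3 now {2, 3, 12, 13, 15}
Step 8: union(6, 0) -> merged; set of 6 now {0, 6}
Step 9: find(4) -> no change; set of 4 is {4, 5}
Step 10: union(0, 4) -> merged; set of 0 now {0, 4, 5, 6}
Step 11: union(12, 8) -> merged; set of 12 now {2, 3, 8, 12, 13, 14, 15}
Step 12: union(2, 10) -> merged; set of 2 now {2, 3, 8, 10, 12, 13, 14, 15}
Step 13: union(14, 5) -> merged; set of 14 now {0, 2, 3, 4, 5, 6, 8, 10, 12, 13, 14, 15}
Step 14: union(9, 15) -> merged; set of 9 now {0, 2, 3, 4, 5, 6, 8, 9, 10, 12, 13, 14, 15}
Component of 0: {0, 2, 3, 4, 5, 6, 8, 9, 10, 12, 13, 14, 15}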